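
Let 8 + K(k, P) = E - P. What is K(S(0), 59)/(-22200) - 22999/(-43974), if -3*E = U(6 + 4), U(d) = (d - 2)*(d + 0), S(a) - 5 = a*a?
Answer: 28594261/54234600 ≈ 0.52723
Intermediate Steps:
S(a) = 5 + a² (S(a) = 5 + a*a = 5 + a²)
U(d) = d*(-2 + d) (U(d) = (-2 + d)*d = d*(-2 + d))
E = -80/3 (E = -(6 + 4)*(-2 + (6 + 4))/3 = -10*(-2 + 10)/3 = -10*8/3 = -⅓*80 = -80/3 ≈ -26.667)
K(k, P) = -104/3 - P (K(k, P) = -8 + (-80/3 - P) = -104/3 - P)
K(S(0), 59)/(-22200) - 22999/(-43974) = (-104/3 - 1*59)/(-22200) - 22999/(-43974) = (-104/3 - 59)*(-1/22200) - 22999*(-1/43974) = -281/3*(-1/22200) + 22999/43974 = 281/66600 + 22999/43974 = 28594261/54234600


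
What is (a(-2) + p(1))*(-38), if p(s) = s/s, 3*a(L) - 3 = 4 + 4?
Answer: -532/3 ≈ -177.33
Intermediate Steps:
a(L) = 11/3 (a(L) = 1 + (4 + 4)/3 = 1 + (1/3)*8 = 1 + 8/3 = 11/3)
p(s) = 1
(a(-2) + p(1))*(-38) = (11/3 + 1)*(-38) = (14/3)*(-38) = -532/3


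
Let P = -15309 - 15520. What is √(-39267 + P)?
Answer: 4*I*√4381 ≈ 264.76*I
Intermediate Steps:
P = -30829
√(-39267 + P) = √(-39267 - 30829) = √(-70096) = 4*I*√4381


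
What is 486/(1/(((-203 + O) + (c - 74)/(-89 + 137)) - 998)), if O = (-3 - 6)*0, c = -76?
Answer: -2340819/4 ≈ -5.8521e+5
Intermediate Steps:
O = 0 (O = -9*0 = 0)
486/(1/(((-203 + O) + (c - 74)/(-89 + 137)) - 998)) = 486/(1/(((-203 + 0) + (-76 - 74)/(-89 + 137)) - 998)) = 486/(1/((-203 - 150/48) - 998)) = 486/(1/((-203 - 150*1/48) - 998)) = 486/(1/((-203 - 25/8) - 998)) = 486/(1/(-1649/8 - 998)) = 486/(1/(-9633/8)) = 486/(-8/9633) = 486*(-9633/8) = -2340819/4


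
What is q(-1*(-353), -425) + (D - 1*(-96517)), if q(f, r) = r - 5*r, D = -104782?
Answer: -6565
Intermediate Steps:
q(f, r) = -4*r
q(-1*(-353), -425) + (D - 1*(-96517)) = -4*(-425) + (-104782 - 1*(-96517)) = 1700 + (-104782 + 96517) = 1700 - 8265 = -6565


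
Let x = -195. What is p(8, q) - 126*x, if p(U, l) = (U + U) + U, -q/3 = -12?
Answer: 24594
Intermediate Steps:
q = 36 (q = -3*(-12) = 36)
p(U, l) = 3*U (p(U, l) = 2*U + U = 3*U)
p(8, q) - 126*x = 3*8 - 126*(-195) = 24 + 24570 = 24594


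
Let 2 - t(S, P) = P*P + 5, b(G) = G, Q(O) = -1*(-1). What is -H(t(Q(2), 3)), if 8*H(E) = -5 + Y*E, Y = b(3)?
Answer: 41/8 ≈ 5.1250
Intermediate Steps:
Q(O) = 1
t(S, P) = -3 - P² (t(S, P) = 2 - (P*P + 5) = 2 - (P² + 5) = 2 - (5 + P²) = 2 + (-5 - P²) = -3 - P²)
Y = 3
H(E) = -5/8 + 3*E/8 (H(E) = (-5 + 3*E)/8 = -5/8 + 3*E/8)
-H(t(Q(2), 3)) = -(-5/8 + 3*(-3 - 1*3²)/8) = -(-5/8 + 3*(-3 - 1*9)/8) = -(-5/8 + 3*(-3 - 9)/8) = -(-5/8 + (3/8)*(-12)) = -(-5/8 - 9/2) = -1*(-41/8) = 41/8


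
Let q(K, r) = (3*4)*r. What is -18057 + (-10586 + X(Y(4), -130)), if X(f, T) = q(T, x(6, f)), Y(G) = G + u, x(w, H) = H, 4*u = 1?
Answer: -28592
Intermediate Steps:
u = ¼ (u = (¼)*1 = ¼ ≈ 0.25000)
q(K, r) = 12*r
Y(G) = ¼ + G (Y(G) = G + ¼ = ¼ + G)
X(f, T) = 12*f
-18057 + (-10586 + X(Y(4), -130)) = -18057 + (-10586 + 12*(¼ + 4)) = -18057 + (-10586 + 12*(17/4)) = -18057 + (-10586 + 51) = -18057 - 10535 = -28592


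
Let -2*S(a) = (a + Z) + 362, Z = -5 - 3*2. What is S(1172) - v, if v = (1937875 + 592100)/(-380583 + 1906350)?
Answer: -776267697/1017178 ≈ -763.16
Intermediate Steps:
Z = -11 (Z = -5 - 6 = -11)
S(a) = -351/2 - a/2 (S(a) = -((a - 11) + 362)/2 = -((-11 + a) + 362)/2 = -(351 + a)/2 = -351/2 - a/2)
v = 843325/508589 (v = 2529975/1525767 = 2529975*(1/1525767) = 843325/508589 ≈ 1.6582)
S(1172) - v = (-351/2 - ½*1172) - 1*843325/508589 = (-351/2 - 586) - 843325/508589 = -1523/2 - 843325/508589 = -776267697/1017178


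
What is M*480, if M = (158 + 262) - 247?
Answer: 83040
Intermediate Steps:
M = 173 (M = 420 - 247 = 173)
M*480 = 173*480 = 83040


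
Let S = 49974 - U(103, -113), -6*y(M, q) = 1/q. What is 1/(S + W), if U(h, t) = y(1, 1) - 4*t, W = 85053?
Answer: 6/807451 ≈ 7.4308e-6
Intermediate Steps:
y(M, q) = -1/(6*q)
U(h, t) = -1/6 - 4*t (U(h, t) = -1/6/1 - 4*t = -1/6*1 - 4*t = -1/6 - 4*t)
S = 297133/6 (S = 49974 - (-1/6 - 4*(-113)) = 49974 - (-1/6 + 452) = 49974 - 1*2711/6 = 49974 - 2711/6 = 297133/6 ≈ 49522.)
1/(S + W) = 1/(297133/6 + 85053) = 1/(807451/6) = 6/807451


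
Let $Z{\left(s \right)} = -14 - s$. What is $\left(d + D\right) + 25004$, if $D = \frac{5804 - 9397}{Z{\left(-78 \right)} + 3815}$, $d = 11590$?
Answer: $\frac{141944533}{3879} \approx 36593.0$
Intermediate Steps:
$D = - \frac{3593}{3879}$ ($D = \frac{5804 - 9397}{\left(-14 - -78\right) + 3815} = - \frac{3593}{\left(-14 + 78\right) + 3815} = - \frac{3593}{64 + 3815} = - \frac{3593}{3879} \approx -0.92627$)
$\left(d + D\right) + 25004 = \left(11590 - \frac{3593}{3879}\right) + 25004 = \frac{44954017}{3879} + 25004 = \frac{141944533}{3879}$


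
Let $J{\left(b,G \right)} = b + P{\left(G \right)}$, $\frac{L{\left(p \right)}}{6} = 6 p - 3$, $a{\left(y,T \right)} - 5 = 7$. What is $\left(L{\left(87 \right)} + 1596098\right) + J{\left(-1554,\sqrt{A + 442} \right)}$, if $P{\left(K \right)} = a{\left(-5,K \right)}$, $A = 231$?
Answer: $1597670$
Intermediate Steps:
$a{\left(y,T \right)} = 12$ ($a{\left(y,T \right)} = 5 + 7 = 12$)
$P{\left(K \right)} = 12$
$L{\left(p \right)} = -18 + 36 p$ ($L{\left(p \right)} = 6 \left(6 p - 3\right) = 6 \left(-3 + 6 p\right) = -18 + 36 p$)
$J{\left(b,G \right)} = 12 + b$ ($J{\left(b,G \right)} = b + 12 = 12 + b$)
$\left(L{\left(87 \right)} + 1596098\right) + J{\left(-1554,\sqrt{A + 442} \right)} = \left(\left(-18 + 36 \cdot 87\right) + 1596098\right) + \left(12 - 1554\right) = \left(\left(-18 + 3132\right) + 1596098\right) - 1542 = \left(3114 + 1596098\right) - 1542 = 1599212 - 1542 = 1597670$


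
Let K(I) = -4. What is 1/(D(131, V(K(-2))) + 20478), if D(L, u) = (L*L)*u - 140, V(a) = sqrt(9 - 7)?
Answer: -10169/87682799 + 17161*sqrt(2)/175365598 ≈ 2.2418e-5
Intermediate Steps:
V(a) = sqrt(2)
D(L, u) = -140 + u*L**2 (D(L, u) = L**2*u - 140 = u*L**2 - 140 = -140 + u*L**2)
1/(D(131, V(K(-2))) + 20478) = 1/((-140 + sqrt(2)*131**2) + 20478) = 1/((-140 + sqrt(2)*17161) + 20478) = 1/((-140 + 17161*sqrt(2)) + 20478) = 1/(20338 + 17161*sqrt(2))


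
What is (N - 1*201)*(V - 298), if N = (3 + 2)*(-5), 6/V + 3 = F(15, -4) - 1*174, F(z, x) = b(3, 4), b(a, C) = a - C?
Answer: 5994650/89 ≈ 67356.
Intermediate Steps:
F(z, x) = -1 (F(z, x) = 3 - 1*4 = 3 - 4 = -1)
V = -3/89 (V = 6/(-3 + (-1 - 1*174)) = 6/(-3 + (-1 - 174)) = 6/(-3 - 175) = 6/(-178) = 6*(-1/178) = -3/89 ≈ -0.033708)
N = -25 (N = 5*(-5) = -25)
(N - 1*201)*(V - 298) = (-25 - 1*201)*(-3/89 - 298) = (-25 - 201)*(-26525/89) = -226*(-26525/89) = 5994650/89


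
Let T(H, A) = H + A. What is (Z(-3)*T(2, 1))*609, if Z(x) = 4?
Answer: 7308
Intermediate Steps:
T(H, A) = A + H
(Z(-3)*T(2, 1))*609 = (4*(1 + 2))*609 = (4*3)*609 = 12*609 = 7308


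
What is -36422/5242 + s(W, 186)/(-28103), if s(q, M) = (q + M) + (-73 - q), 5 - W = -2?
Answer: -512079906/73657963 ≈ -6.9521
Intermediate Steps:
W = 7 (W = 5 - 1*(-2) = 5 + 2 = 7)
s(q, M) = -73 + M (s(q, M) = (M + q) + (-73 - q) = -73 + M)
-36422/5242 + s(W, 186)/(-28103) = -36422/5242 + (-73 + 186)/(-28103) = -36422*1/5242 + 113*(-1/28103) = -18211/2621 - 113/28103 = -512079906/73657963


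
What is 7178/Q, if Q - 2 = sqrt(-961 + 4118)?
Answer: -14356/3153 + 7178*sqrt(3157)/3153 ≈ 123.36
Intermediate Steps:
Q = 2 + sqrt(3157) (Q = 2 + sqrt(-961 + 4118) = 2 + sqrt(3157) ≈ 58.187)
7178/Q = 7178/(2 + sqrt(3157))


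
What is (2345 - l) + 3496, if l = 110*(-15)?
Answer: 7491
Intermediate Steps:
l = -1650
(2345 - l) + 3496 = (2345 - 1*(-1650)) + 3496 = (2345 + 1650) + 3496 = 3995 + 3496 = 7491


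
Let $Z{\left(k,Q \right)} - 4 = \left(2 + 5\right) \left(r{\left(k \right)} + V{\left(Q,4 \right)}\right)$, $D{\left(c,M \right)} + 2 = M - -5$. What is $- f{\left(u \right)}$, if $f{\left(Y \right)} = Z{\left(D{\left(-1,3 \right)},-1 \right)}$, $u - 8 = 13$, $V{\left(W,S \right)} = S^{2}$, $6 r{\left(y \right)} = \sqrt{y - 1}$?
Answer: $-116 - \frac{7 \sqrt{5}}{6} \approx -118.61$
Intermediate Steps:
$r{\left(y \right)} = \frac{\sqrt{-1 + y}}{6}$ ($r{\left(y \right)} = \frac{\sqrt{y - 1}}{6} = \frac{\sqrt{-1 + y}}{6}$)
$u = 21$ ($u = 8 + 13 = 21$)
$D{\left(c,M \right)} = 3 + M$ ($D{\left(c,M \right)} = -2 + \left(M - -5\right) = -2 + \left(M + 5\right) = -2 + \left(5 + M\right) = 3 + M$)
$Z{\left(k,Q \right)} = 116 + \frac{7 \sqrt{-1 + k}}{6}$ ($Z{\left(k,Q \right)} = 4 + \left(2 + 5\right) \left(\frac{\sqrt{-1 + k}}{6} + 4^{2}\right) = 4 + 7 \left(\frac{\sqrt{-1 + k}}{6} + 16\right) = 4 + 7 \left(16 + \frac{\sqrt{-1 + k}}{6}\right) = 4 + \left(112 + \frac{7 \sqrt{-1 + k}}{6}\right) = 116 + \frac{7 \sqrt{-1 + k}}{6}$)
$f{\left(Y \right)} = 116 + \frac{7 \sqrt{5}}{6}$ ($f{\left(Y \right)} = 116 + \frac{7 \sqrt{-1 + \left(3 + 3\right)}}{6} = 116 + \frac{7 \sqrt{-1 + 6}}{6} = 116 + \frac{7 \sqrt{5}}{6}$)
$- f{\left(u \right)} = - (116 + \frac{7 \sqrt{5}}{6}) = -116 - \frac{7 \sqrt{5}}{6}$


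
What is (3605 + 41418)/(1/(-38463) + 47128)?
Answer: 1731719649/1812684263 ≈ 0.95533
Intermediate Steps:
(3605 + 41418)/(1/(-38463) + 47128) = 45023/(-1/38463 + 47128) = 45023/(1812684263/38463) = 45023*(38463/1812684263) = 1731719649/1812684263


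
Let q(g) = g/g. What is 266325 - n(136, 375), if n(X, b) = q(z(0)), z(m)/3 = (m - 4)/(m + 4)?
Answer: 266324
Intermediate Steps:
z(m) = 3*(-4 + m)/(4 + m) (z(m) = 3*((m - 4)/(m + 4)) = 3*((-4 + m)/(4 + m)) = 3*(-4 + m)/(4 + m))
q(g) = 1
n(X, b) = 1
266325 - n(136, 375) = 266325 - 1*1 = 266325 - 1 = 266324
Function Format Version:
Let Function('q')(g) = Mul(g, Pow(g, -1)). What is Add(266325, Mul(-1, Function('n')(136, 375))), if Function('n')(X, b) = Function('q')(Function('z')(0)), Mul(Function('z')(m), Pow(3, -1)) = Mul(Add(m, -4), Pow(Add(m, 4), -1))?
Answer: 266324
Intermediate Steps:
Function('z')(m) = Mul(3, Pow(Add(4, m), -1), Add(-4, m)) (Function('z')(m) = Mul(3, Mul(Add(m, -4), Pow(Add(m, 4), -1))) = Mul(3, Mul(Add(-4, m), Pow(Add(4, m), -1))) = Mul(3, Mul(Pow(Add(4, m), -1), Add(-4, m))) = Mul(3, Pow(Add(4, m), -1), Add(-4, m)))
Function('q')(g) = 1
Function('n')(X, b) = 1
Add(266325, Mul(-1, Function('n')(136, 375))) = Add(266325, Mul(-1, 1)) = Add(266325, -1) = 266324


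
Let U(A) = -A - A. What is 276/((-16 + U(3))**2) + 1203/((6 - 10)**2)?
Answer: 146667/1936 ≈ 75.758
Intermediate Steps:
U(A) = -2*A
276/((-16 + U(3))**2) + 1203/((6 - 10)**2) = 276/((-16 - 2*3)**2) + 1203/((6 - 10)**2) = 276/((-16 - 6)**2) + 1203/((-4)**2) = 276/((-22)**2) + 1203/16 = 276/484 + 1203*(1/16) = 276*(1/484) + 1203/16 = 69/121 + 1203/16 = 146667/1936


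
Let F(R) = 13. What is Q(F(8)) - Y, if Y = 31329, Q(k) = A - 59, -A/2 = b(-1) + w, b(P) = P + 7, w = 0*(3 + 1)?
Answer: -31400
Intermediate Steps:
w = 0 (w = 0*4 = 0)
b(P) = 7 + P
A = -12 (A = -2*((7 - 1) + 0) = -2*(6 + 0) = -2*6 = -12)
Q(k) = -71 (Q(k) = -12 - 59 = -71)
Q(F(8)) - Y = -71 - 1*31329 = -71 - 31329 = -31400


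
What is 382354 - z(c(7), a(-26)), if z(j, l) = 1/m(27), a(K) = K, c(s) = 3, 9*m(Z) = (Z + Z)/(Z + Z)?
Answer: 382345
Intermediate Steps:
m(Z) = ⅑ (m(Z) = ((Z + Z)/(Z + Z))/9 = ((2*Z)/((2*Z)))/9 = ((2*Z)*(1/(2*Z)))/9 = (⅑)*1 = ⅑)
z(j, l) = 9 (z(j, l) = 1/(⅑) = 9)
382354 - z(c(7), a(-26)) = 382354 - 1*9 = 382354 - 9 = 382345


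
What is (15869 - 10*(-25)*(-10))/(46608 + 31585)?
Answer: 13369/78193 ≈ 0.17097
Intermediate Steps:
(15869 - 10*(-25)*(-10))/(46608 + 31585) = (15869 + 250*(-10))/78193 = (15869 - 2500)*(1/78193) = 13369*(1/78193) = 13369/78193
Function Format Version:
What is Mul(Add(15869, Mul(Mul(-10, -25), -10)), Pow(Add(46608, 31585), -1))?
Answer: Rational(13369, 78193) ≈ 0.17097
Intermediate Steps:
Mul(Add(15869, Mul(Mul(-10, -25), -10)), Pow(Add(46608, 31585), -1)) = Mul(Add(15869, Mul(250, -10)), Pow(78193, -1)) = Mul(Add(15869, -2500), Rational(1, 78193)) = Mul(13369, Rational(1, 78193)) = Rational(13369, 78193)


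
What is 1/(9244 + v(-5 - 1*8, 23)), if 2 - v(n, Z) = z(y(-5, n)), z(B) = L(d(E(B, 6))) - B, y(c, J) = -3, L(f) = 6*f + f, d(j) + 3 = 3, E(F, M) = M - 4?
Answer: 1/9243 ≈ 0.00010819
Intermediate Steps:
E(F, M) = -4 + M
d(j) = 0 (d(j) = -3 + 3 = 0)
L(f) = 7*f
z(B) = -B (z(B) = 7*0 - B = 0 - B = -B)
v(n, Z) = -1 (v(n, Z) = 2 - (-1)*(-3) = 2 - 1*3 = 2 - 3 = -1)
1/(9244 + v(-5 - 1*8, 23)) = 1/(9244 - 1) = 1/9243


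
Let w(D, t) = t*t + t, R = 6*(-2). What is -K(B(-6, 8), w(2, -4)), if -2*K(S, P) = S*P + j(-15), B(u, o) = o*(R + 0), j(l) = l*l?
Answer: -927/2 ≈ -463.50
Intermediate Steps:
R = -12
j(l) = l²
w(D, t) = t + t² (w(D, t) = t² + t = t + t²)
B(u, o) = -12*o (B(u, o) = o*(-12 + 0) = o*(-12) = -12*o)
K(S, P) = -225/2 - P*S/2 (K(S, P) = -(S*P + (-15)²)/2 = -(P*S + 225)/2 = -(225 + P*S)/2 = -225/2 - P*S/2)
-K(B(-6, 8), w(2, -4)) = -(-225/2 - (-4*(1 - 4))*(-12*8)/2) = -(-225/2 - ½*(-4*(-3))*(-96)) = -(-225/2 - ½*12*(-96)) = -(-225/2 + 576) = -1*927/2 = -927/2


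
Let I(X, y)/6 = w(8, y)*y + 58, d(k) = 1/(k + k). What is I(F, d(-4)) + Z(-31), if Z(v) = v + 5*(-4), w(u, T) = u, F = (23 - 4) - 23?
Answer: 291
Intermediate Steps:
F = -4 (F = 19 - 23 = -4)
d(k) = 1/(2*k)
I(X, y) = 348 + 48*y (I(X, y) = 6*(8*y + 58) = 6*(58 + 8*y) = 348 + 48*y)
Z(v) = -20 + v (Z(v) = v - 20 = -20 + v)
I(F, d(-4)) + Z(-31) = (348 + 48*((½)/(-4))) + (-20 - 31) = (348 + 48*((½)*(-¼))) - 51 = (348 + 48*(-⅛)) - 51 = (348 - 6) - 51 = 342 - 51 = 291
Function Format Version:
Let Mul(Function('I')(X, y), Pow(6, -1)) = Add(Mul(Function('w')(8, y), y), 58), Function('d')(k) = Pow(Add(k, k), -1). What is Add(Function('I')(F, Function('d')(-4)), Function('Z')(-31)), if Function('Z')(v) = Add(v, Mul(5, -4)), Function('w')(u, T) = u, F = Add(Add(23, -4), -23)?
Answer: 291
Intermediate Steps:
F = -4 (F = Add(19, -23) = -4)
Function('d')(k) = Mul(Rational(1, 2), Pow(k, -1)) (Function('d')(k) = Pow(Mul(2, k), -1) = Mul(Rational(1, 2), Pow(k, -1)))
Function('I')(X, y) = Add(348, Mul(48, y)) (Function('I')(X, y) = Mul(6, Add(Mul(8, y), 58)) = Mul(6, Add(58, Mul(8, y))) = Add(348, Mul(48, y)))
Function('Z')(v) = Add(-20, v) (Function('Z')(v) = Add(v, -20) = Add(-20, v))
Add(Function('I')(F, Function('d')(-4)), Function('Z')(-31)) = Add(Add(348, Mul(48, Mul(Rational(1, 2), Pow(-4, -1)))), Add(-20, -31)) = Add(Add(348, Mul(48, Mul(Rational(1, 2), Rational(-1, 4)))), -51) = Add(Add(348, Mul(48, Rational(-1, 8))), -51) = Add(Add(348, -6), -51) = Add(342, -51) = 291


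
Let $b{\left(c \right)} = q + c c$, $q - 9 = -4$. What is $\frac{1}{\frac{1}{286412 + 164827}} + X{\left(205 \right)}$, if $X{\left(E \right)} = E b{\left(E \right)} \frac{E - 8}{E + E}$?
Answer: $4591194$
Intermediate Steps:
$q = 5$ ($q = 9 - 4 = 5$)
$b{\left(c \right)} = 5 + c^{2}$ ($b{\left(c \right)} = 5 + c c = 5 + c^{2}$)
$X{\left(E \right)} = \frac{\left(-8 + E\right) \left(5 + E^{2}\right)}{2}$ ($X{\left(E \right)} = E \left(5 + E^{2}\right) \frac{E - 8}{E + E} = E \left(5 + E^{2}\right) \frac{-8 + E}{2 E} = \frac{\left(-8 + E\right) \left(5 + E^{2}\right)}{2}$)
$\frac{1}{\frac{1}{286412 + 164827}} + X{\left(205 \right)} = \frac{1}{\frac{1}{286412 + 164827}} + \frac{\left(-8 + 205\right) \left(5 + 205^{2}\right)}{2} = \frac{1}{\frac{1}{451239}} + \frac{1}{2} \cdot 197 \left(5 + 42025\right) = \frac{1}{\frac{1}{451239}} + \frac{1}{2} \cdot 197 \cdot 42030 = 451239 + 4139955 = 4591194$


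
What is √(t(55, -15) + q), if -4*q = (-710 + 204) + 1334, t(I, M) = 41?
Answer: I*√166 ≈ 12.884*I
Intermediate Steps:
q = -207 (q = -((-710 + 204) + 1334)/4 = -(-506 + 1334)/4 = -¼*828 = -207)
√(t(55, -15) + q) = √(41 - 207) = √(-166) = I*√166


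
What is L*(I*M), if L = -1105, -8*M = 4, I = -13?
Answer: -14365/2 ≈ -7182.5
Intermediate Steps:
M = -1/2 (M = -1/8*4 = -1/2 ≈ -0.50000)
L*(I*M) = -(-14365)*(-1)/2 = -1105*13/2 = -14365/2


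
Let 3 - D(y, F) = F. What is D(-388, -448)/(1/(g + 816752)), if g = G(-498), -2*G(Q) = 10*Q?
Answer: 369478142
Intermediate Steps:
D(y, F) = 3 - F
G(Q) = -5*Q
g = 2490 (g = -5*(-498) = 2490)
D(-388, -448)/(1/(g + 816752)) = (3 - 1*(-448))/(1/(2490 + 816752)) = (3 + 448)/(1/819242) = 451/(1/819242) = 451*819242 = 369478142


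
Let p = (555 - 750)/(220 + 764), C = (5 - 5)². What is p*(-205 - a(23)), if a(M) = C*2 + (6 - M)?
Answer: 3055/82 ≈ 37.256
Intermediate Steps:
C = 0 (C = 0² = 0)
a(M) = 6 - M (a(M) = 0*2 + (6 - M) = 0 + (6 - M) = 6 - M)
p = -65/328 (p = -195/984 = -195*1/984 = -65/328 ≈ -0.19817)
p*(-205 - a(23)) = -65*(-205 - (6 - 1*23))/328 = -65*(-205 - (6 - 23))/328 = -65*(-205 - 1*(-17))/328 = -65*(-205 + 17)/328 = -65/328*(-188) = 3055/82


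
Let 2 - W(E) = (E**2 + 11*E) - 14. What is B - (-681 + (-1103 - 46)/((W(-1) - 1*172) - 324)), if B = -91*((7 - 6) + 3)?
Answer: 147841/470 ≈ 314.56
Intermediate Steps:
W(E) = 16 - E**2 - 11*E (W(E) = 2 - ((E**2 + 11*E) - 14) = 2 - (-14 + E**2 + 11*E) = 2 + (14 - E**2 - 11*E) = 16 - E**2 - 11*E)
B = -364 (B = -91*(1 + 3) = -91*4 = -364)
B - (-681 + (-1103 - 46)/((W(-1) - 1*172) - 324)) = -364 - (-681 + (-1103 - 46)/(((16 - 1*(-1)**2 - 11*(-1)) - 1*172) - 324)) = -364 - (-681 - 1149/(((16 - 1*1 + 11) - 172) - 324)) = -364 - (-681 - 1149/(((16 - 1 + 11) - 172) - 324)) = -364 - (-681 - 1149/((26 - 172) - 324)) = -364 - (-681 - 1149/(-146 - 324)) = -364 - (-681 - 1149/(-470)) = -364 - (-681 - 1149*(-1/470)) = -364 - (-681 + 1149/470) = -364 - 1*(-318921/470) = -364 + 318921/470 = 147841/470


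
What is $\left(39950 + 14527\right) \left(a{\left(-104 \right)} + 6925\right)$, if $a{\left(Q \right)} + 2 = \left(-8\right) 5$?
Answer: $374965191$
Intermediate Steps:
$a{\left(Q \right)} = -42$ ($a{\left(Q \right)} = -2 - 40 = -42$)
$\left(39950 + 14527\right) \left(a{\left(-104 \right)} + 6925\right) = \left(39950 + 14527\right) \left(-42 + 6925\right) = 54477 \cdot 6883 = 374965191$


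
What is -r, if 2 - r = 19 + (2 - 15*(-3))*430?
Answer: 20227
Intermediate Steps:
r = -20227 (r = 2 - (19 + (2 - 15*(-3))*430) = 2 - (19 + (2 + 45)*430) = 2 - (19 + 47*430) = 2 - (19 + 20210) = 2 - 1*20229 = 2 - 20229 = -20227)
-r = -1*(-20227) = 20227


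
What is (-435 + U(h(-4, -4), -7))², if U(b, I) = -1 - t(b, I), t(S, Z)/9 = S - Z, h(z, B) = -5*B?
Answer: 461041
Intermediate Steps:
t(S, Z) = -9*Z + 9*S (t(S, Z) = 9*(S - Z) = -9*Z + 9*S)
U(b, I) = -1 - 9*b + 9*I (U(b, I) = -1 - (-9*I + 9*b) = -1 + (-9*b + 9*I) = -1 - 9*b + 9*I)
(-435 + U(h(-4, -4), -7))² = (-435 + (-1 - (-45)*(-4) + 9*(-7)))² = (-435 + (-1 - 9*20 - 63))² = (-435 + (-1 - 180 - 63))² = (-435 - 244)² = (-679)² = 461041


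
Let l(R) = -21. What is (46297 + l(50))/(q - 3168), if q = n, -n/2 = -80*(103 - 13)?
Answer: 11569/2808 ≈ 4.1200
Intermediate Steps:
n = 14400 (n = -(-160)*(103 - 13) = -(-160)*90 = -2*(-7200) = 14400)
q = 14400
(46297 + l(50))/(q - 3168) = (46297 - 21)/(14400 - 3168) = 46276/11232 = 46276*(1/11232) = 11569/2808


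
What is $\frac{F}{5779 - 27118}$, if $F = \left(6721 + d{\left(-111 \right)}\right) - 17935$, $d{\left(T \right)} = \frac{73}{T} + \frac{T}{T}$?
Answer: $\frac{1244716}{2368629} \approx 0.5255$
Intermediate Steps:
$d{\left(T \right)} = 1 + \frac{73}{T}$ ($d{\left(T \right)} = \frac{73}{T} + 1 = 1 + \frac{73}{T}$)
$F = - \frac{1244716}{111}$ ($F = \left(6721 + \frac{73 - 111}{-111}\right) - 17935 = \left(6721 - - \frac{38}{111}\right) - 17935 = \left(6721 + \frac{38}{111}\right) - 17935 = \frac{746069}{111} - 17935 = - \frac{1244716}{111} \approx -11214.0$)
$\frac{F}{5779 - 27118} = - \frac{1244716}{111 \left(5779 - 27118\right)} = - \frac{1244716}{111 \left(-21339\right)} = \left(- \frac{1244716}{111}\right) \left(- \frac{1}{21339}\right) = \frac{1244716}{2368629}$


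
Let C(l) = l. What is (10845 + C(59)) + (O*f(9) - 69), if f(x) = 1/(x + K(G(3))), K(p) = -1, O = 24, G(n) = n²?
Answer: 10838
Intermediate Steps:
f(x) = 1/(-1 + x) (f(x) = 1/(x - 1) = 1/(-1 + x))
(10845 + C(59)) + (O*f(9) - 69) = (10845 + 59) + (24/(-1 + 9) - 69) = 10904 + (24/8 - 69) = 10904 + (24*(⅛) - 69) = 10904 + (3 - 69) = 10904 - 66 = 10838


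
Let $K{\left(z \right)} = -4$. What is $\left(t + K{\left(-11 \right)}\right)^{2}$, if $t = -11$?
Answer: $225$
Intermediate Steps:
$\left(t + K{\left(-11 \right)}\right)^{2} = \left(-11 - 4\right)^{2} = \left(-15\right)^{2} = 225$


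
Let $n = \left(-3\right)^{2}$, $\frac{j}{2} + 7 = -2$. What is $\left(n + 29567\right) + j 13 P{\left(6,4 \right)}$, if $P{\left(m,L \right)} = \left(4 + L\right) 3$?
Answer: $23960$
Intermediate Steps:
$P{\left(m,L \right)} = 12 + 3 L$
$j = -18$ ($j = -14 + 2 \left(-2\right) = -14 - 4 = -18$)
$n = 9$
$\left(n + 29567\right) + j 13 P{\left(6,4 \right)} = \left(9 + 29567\right) + \left(-18\right) 13 \left(12 + 3 \cdot 4\right) = 29576 - 234 \left(12 + 12\right) = 29576 - 5616 = 23960$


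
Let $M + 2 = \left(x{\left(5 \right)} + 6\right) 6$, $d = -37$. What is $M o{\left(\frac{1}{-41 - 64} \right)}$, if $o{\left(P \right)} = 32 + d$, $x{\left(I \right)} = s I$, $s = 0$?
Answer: $-170$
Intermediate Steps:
$x{\left(I \right)} = 0$ ($x{\left(I \right)} = 0 I = 0$)
$o{\left(P \right)} = -5$ ($o{\left(P \right)} = 32 - 37 = -5$)
$M = 34$ ($M = -2 + \left(0 + 6\right) 6 = -2 + 6 \cdot 6 = -2 + 36 = 34$)
$M o{\left(\frac{1}{-41 - 64} \right)} = 34 \left(-5\right) = -170$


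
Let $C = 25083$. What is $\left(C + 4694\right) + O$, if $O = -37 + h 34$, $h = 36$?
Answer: $30964$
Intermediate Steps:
$O = 1187$ ($O = -37 + 36 \cdot 34 = -37 + 1224 = 1187$)
$\left(C + 4694\right) + O = \left(25083 + 4694\right) + 1187 = 29777 + 1187 = 30964$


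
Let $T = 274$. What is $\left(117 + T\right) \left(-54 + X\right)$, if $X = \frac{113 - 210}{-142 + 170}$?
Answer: $- \frac{629119}{28} \approx -22469.0$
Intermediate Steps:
$X = - \frac{97}{28} \approx -3.4643$
$\left(117 + T\right) \left(-54 + X\right) = \left(117 + 274\right) \left(-54 - \frac{97}{28}\right) = 391 \left(- \frac{1609}{28}\right) = - \frac{629119}{28}$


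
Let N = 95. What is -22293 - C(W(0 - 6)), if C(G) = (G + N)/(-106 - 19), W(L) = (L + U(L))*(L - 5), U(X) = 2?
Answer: -2786486/125 ≈ -22292.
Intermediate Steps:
W(L) = (-5 + L)*(2 + L) (W(L) = (L + 2)*(L - 5) = (2 + L)*(-5 + L) = (-5 + L)*(2 + L))
C(G) = -19/25 - G/125 (C(G) = (G + 95)/(-106 - 19) = (95 + G)/(-125) = (95 + G)*(-1/125) = -19/25 - G/125)
-22293 - C(W(0 - 6)) = -22293 - (-19/25 - (-10 + (0 - 6)² - 3*(0 - 6))/125) = -22293 - (-19/25 - (-10 + (-6)² - 3*(-6))/125) = -22293 - (-19/25 - (-10 + 36 + 18)/125) = -22293 - (-19/25 - 1/125*44) = -22293 - (-19/25 - 44/125) = -22293 - 1*(-139/125) = -22293 + 139/125 = -2786486/125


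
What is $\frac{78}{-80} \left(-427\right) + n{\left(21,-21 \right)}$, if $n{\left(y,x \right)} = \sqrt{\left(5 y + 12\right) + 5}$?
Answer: $\frac{16653}{40} + \sqrt{122} \approx 427.37$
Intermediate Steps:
$n{\left(y,x \right)} = \sqrt{17 + 5 y}$ ($n{\left(y,x \right)} = \sqrt{\left(12 + 5 y\right) + 5} = \sqrt{17 + 5 y}$)
$\frac{78}{-80} \left(-427\right) + n{\left(21,-21 \right)} = \frac{78}{-80} \left(-427\right) + \sqrt{17 + 5 \cdot 21} = 78 \left(- \frac{1}{80}\right) \left(-427\right) + \sqrt{17 + 105} = \left(- \frac{39}{40}\right) \left(-427\right) + \sqrt{122} = \frac{16653}{40} + \sqrt{122}$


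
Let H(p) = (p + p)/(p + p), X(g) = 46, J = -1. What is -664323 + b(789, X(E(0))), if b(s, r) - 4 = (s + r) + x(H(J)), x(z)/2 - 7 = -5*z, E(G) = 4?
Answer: -663480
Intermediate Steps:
H(p) = 1 (H(p) = (2*p)/((2*p)) = (2*p)*(1/(2*p)) = 1)
x(z) = 14 - 10*z (x(z) = 14 + 2*(-5*z) = 14 - 10*z)
b(s, r) = 8 + r + s (b(s, r) = 4 + ((s + r) + (14 - 10*1)) = 4 + ((r + s) + (14 - 10)) = 4 + ((r + s) + 4) = 4 + (4 + r + s) = 8 + r + s)
-664323 + b(789, X(E(0))) = -664323 + (8 + 46 + 789) = -664323 + 843 = -663480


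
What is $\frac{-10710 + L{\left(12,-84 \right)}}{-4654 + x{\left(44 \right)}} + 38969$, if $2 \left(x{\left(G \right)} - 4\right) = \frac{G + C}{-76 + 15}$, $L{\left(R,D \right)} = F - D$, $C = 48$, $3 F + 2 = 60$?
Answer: $\frac{8291997323}{212772} \approx 38971.0$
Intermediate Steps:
$F = \frac{58}{3}$ ($F = - \frac{2}{3} + \frac{1}{3} \cdot 60 = - \frac{2}{3} + 20 = \frac{58}{3} \approx 19.333$)
$L{\left(R,D \right)} = \frac{58}{3} - D$
$x{\left(G \right)} = \frac{220}{61} - \frac{G}{122}$ ($x{\left(G \right)} = 4 + \frac{\left(G + 48\right) \frac{1}{-76 + 15}}{2} = 4 + \frac{\left(48 + G\right) \frac{1}{-61}}{2} = 4 + \frac{\left(48 + G\right) \left(- \frac{1}{61}\right)}{2} = 4 + \frac{- \frac{48}{61} - \frac{G}{61}}{2} = 4 - \left(\frac{24}{61} + \frac{G}{122}\right) = \frac{220}{61} - \frac{G}{122}$)
$\frac{-10710 + L{\left(12,-84 \right)}}{-4654 + x{\left(44 \right)}} + 38969 = \frac{-10710 + \left(\frac{58}{3} - -84\right)}{-4654 + \left(\frac{220}{61} - \frac{22}{61}\right)} + 38969 = \frac{-10710 + \left(\frac{58}{3} + 84\right)}{-4654 + \left(\frac{220}{61} - \frac{22}{61}\right)} + 38969 = \frac{-10710 + \frac{310}{3}}{-4654 + \frac{198}{61}} + 38969 = - \frac{31820}{3 \left(- \frac{283696}{61}\right)} + 38969 = \left(- \frac{31820}{3}\right) \left(- \frac{61}{283696}\right) + 38969 = \frac{485255}{212772} + 38969 = \frac{8291997323}{212772}$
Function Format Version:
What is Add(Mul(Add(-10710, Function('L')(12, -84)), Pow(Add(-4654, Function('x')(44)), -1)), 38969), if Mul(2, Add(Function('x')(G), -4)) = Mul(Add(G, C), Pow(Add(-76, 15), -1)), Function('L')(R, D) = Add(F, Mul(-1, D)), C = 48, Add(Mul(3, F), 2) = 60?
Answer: Rational(8291997323, 212772) ≈ 38971.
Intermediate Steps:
F = Rational(58, 3) (F = Add(Rational(-2, 3), Mul(Rational(1, 3), 60)) = Add(Rational(-2, 3), 20) = Rational(58, 3) ≈ 19.333)
Function('L')(R, D) = Add(Rational(58, 3), Mul(-1, D))
Function('x')(G) = Add(Rational(220, 61), Mul(Rational(-1, 122), G)) (Function('x')(G) = Add(4, Mul(Rational(1, 2), Mul(Add(G, 48), Pow(Add(-76, 15), -1)))) = Add(4, Mul(Rational(1, 2), Mul(Add(48, G), Pow(-61, -1)))) = Add(4, Mul(Rational(1, 2), Mul(Add(48, G), Rational(-1, 61)))) = Add(4, Mul(Rational(1, 2), Add(Rational(-48, 61), Mul(Rational(-1, 61), G)))) = Add(4, Add(Rational(-24, 61), Mul(Rational(-1, 122), G))) = Add(Rational(220, 61), Mul(Rational(-1, 122), G)))
Add(Mul(Add(-10710, Function('L')(12, -84)), Pow(Add(-4654, Function('x')(44)), -1)), 38969) = Add(Mul(Add(-10710, Add(Rational(58, 3), Mul(-1, -84))), Pow(Add(-4654, Add(Rational(220, 61), Mul(Rational(-1, 122), 44))), -1)), 38969) = Add(Mul(Add(-10710, Add(Rational(58, 3), 84)), Pow(Add(-4654, Add(Rational(220, 61), Rational(-22, 61))), -1)), 38969) = Add(Mul(Add(-10710, Rational(310, 3)), Pow(Add(-4654, Rational(198, 61)), -1)), 38969) = Add(Mul(Rational(-31820, 3), Pow(Rational(-283696, 61), -1)), 38969) = Add(Mul(Rational(-31820, 3), Rational(-61, 283696)), 38969) = Add(Rational(485255, 212772), 38969) = Rational(8291997323, 212772)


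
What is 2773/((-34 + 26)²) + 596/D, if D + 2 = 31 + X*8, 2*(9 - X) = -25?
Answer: 595517/12864 ≈ 46.293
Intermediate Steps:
X = 43/2 (X = 9 - ½*(-25) = 9 + 25/2 = 43/2 ≈ 21.500)
D = 201 (D = -2 + (31 + (43/2)*8) = -2 + (31 + 172) = -2 + 203 = 201)
2773/((-34 + 26)²) + 596/D = 2773/((-34 + 26)²) + 596/201 = 2773/((-8)²) + 596*(1/201) = 2773/64 + 596/201 = 595517/12864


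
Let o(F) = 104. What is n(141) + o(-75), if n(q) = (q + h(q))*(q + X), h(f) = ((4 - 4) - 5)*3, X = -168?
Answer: -3298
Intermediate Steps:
h(f) = -15 (h(f) = (0 - 5)*3 = -5*3 = -15)
n(q) = (-168 + q)*(-15 + q) (n(q) = (q - 15)*(q - 168) = (-15 + q)*(-168 + q) = (-168 + q)*(-15 + q))
n(141) + o(-75) = (2520 + 141² - 183*141) + 104 = (2520 + 19881 - 25803) + 104 = -3402 + 104 = -3298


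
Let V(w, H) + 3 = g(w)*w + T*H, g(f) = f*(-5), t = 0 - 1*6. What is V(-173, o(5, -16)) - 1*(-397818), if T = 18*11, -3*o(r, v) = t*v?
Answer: 241834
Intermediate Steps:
t = -6 (t = 0 - 6 = -6)
o(r, v) = 2*v (o(r, v) = -(-2)*v = 2*v)
T = 198
g(f) = -5*f
V(w, H) = -3 - 5*w**2 + 198*H (V(w, H) = -3 + ((-5*w)*w + 198*H) = -3 + (-5*w**2 + 198*H) = -3 - 5*w**2 + 198*H)
V(-173, o(5, -16)) - 1*(-397818) = (-3 - 5*(-173)**2 + 198*(2*(-16))) - 1*(-397818) = (-3 - 5*29929 + 198*(-32)) + 397818 = (-3 - 149645 - 6336) + 397818 = -155984 + 397818 = 241834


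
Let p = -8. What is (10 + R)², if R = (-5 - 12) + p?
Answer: 225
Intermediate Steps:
R = -25 (R = (-5 - 12) - 8 = -17 - 8 = -25)
(10 + R)² = (10 - 25)² = (-15)² = 225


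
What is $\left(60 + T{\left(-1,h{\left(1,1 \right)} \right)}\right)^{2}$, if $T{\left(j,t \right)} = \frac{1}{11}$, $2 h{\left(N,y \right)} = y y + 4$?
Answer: $\frac{436921}{121} \approx 3610.9$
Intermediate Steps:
$h{\left(N,y \right)} = 2 + \frac{y^{2}}{2}$ ($h{\left(N,y \right)} = \frac{y y + 4}{2} = \frac{y^{2} + 4}{2} = \frac{4 + y^{2}}{2} = 2 + \frac{y^{2}}{2}$)
$T{\left(j,t \right)} = \frac{1}{11}$
$\left(60 + T{\left(-1,h{\left(1,1 \right)} \right)}\right)^{2} = \left(60 + \frac{1}{11}\right)^{2} = \left(\frac{661}{11}\right)^{2} = \frac{436921}{121}$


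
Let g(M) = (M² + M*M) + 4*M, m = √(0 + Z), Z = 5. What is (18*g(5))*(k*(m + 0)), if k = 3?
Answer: 3780*√5 ≈ 8452.3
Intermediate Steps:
m = √5 (m = √(0 + 5) = √5 ≈ 2.2361)
g(M) = 2*M² + 4*M (g(M) = (M² + M²) + 4*M = 2*M² + 4*M)
(18*g(5))*(k*(m + 0)) = (18*(2*5*(2 + 5)))*(3*(√5 + 0)) = (18*(2*5*7))*(3*√5) = (18*70)*(3*√5) = 1260*(3*√5) = 3780*√5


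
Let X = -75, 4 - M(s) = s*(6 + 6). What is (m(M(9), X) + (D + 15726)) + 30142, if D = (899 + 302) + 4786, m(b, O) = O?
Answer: 51780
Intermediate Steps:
M(s) = 4 - 12*s (M(s) = 4 - s*(6 + 6) = 4 - s*12 = 4 - 12*s)
D = 5987 (D = 1201 + 4786 = 5987)
(m(M(9), X) + (D + 15726)) + 30142 = (-75 + (5987 + 15726)) + 30142 = (-75 + 21713) + 30142 = 21638 + 30142 = 51780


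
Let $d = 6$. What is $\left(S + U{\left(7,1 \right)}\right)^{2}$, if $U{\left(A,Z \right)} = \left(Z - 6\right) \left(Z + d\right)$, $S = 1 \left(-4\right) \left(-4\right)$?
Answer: $361$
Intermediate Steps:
$S = 16$ ($S = \left(-4\right) \left(-4\right) = 16$)
$U{\left(A,Z \right)} = \left(-6 + Z\right) \left(6 + Z\right)$ ($U{\left(A,Z \right)} = \left(Z - 6\right) \left(Z + 6\right) = \left(-6 + Z\right) \left(6 + Z\right)$)
$\left(S + U{\left(7,1 \right)}\right)^{2} = \left(16 - \left(36 - 1^{2}\right)\right)^{2} = \left(16 + \left(-36 + 1\right)\right)^{2} = \left(16 - 35\right)^{2} = \left(-19\right)^{2} = 361$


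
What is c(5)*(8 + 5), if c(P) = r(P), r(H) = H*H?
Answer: 325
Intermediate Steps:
r(H) = H**2
c(P) = P**2
c(5)*(8 + 5) = 5**2*(8 + 5) = 25*13 = 325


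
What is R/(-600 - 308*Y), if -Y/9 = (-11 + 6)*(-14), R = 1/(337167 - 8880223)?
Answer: -1/1652568752640 ≈ -6.0512e-13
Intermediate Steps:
R = -1/8543056 (R = 1/(-8543056) = -1/8543056 ≈ -1.1705e-7)
Y = -630 (Y = -9*(-11 + 6)*(-14) = -(-45)*(-14) = -9*70 = -630)
R/(-600 - 308*Y) = -1/(8543056*(-600 - 308*(-630))) = -1/(8543056*(-600 + 194040)) = -1/8543056/193440 = -1/8543056*1/193440 = -1/1652568752640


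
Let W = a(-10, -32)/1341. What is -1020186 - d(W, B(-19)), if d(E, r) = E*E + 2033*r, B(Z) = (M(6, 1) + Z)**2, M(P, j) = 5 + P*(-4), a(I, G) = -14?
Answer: -7113708314674/1798281 ≈ -3.9558e+6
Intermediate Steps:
M(P, j) = 5 - 4*P
B(Z) = (-19 + Z)**2 (B(Z) = ((5 - 4*6) + Z)**2 = ((5 - 24) + Z)**2 = (-19 + Z)**2)
W = -14/1341 ≈ -0.010440
d(E, r) = E**2 + 2033*r
-1020186 - d(W, B(-19)) = -1020186 - ((-14/1341)**2 + 2033*(-19 - 19)**2) = -1020186 - (196/1798281 + 2033*(-38)**2) = -1020186 - (196/1798281 + 2033*1444) = -1020186 - (196/1798281 + 2935652) = -1020186 - 1*5279127214408/1798281 = -1020186 - 5279127214408/1798281 = -7113708314674/1798281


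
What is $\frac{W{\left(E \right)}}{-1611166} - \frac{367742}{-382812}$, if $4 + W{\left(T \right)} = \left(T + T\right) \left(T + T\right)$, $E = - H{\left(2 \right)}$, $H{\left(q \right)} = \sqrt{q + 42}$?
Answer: $\frac{148106890877}{154193419698} \approx 0.96053$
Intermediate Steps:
$H{\left(q \right)} = \sqrt{42 + q}$
$E = - 2 \sqrt{11}$ ($E = - \sqrt{42 + 2} = - \sqrt{44} = - 2 \sqrt{11} \approx -6.6332$)
$W{\left(T \right)} = -4 + 4 T^{2}$ ($W{\left(T \right)} = -4 + \left(T + T\right) \left(T + T\right) = -4 + 2 T 2 T = -4 + 4 T^{2}$)
$\frac{W{\left(E \right)}}{-1611166} - \frac{367742}{-382812} = \frac{-4 + 4 \left(- 2 \sqrt{11}\right)^{2}}{-1611166} - \frac{367742}{-382812} = \left(-4 + 4 \cdot 44\right) \left(- \frac{1}{1611166}\right) - - \frac{183871}{191406} = \left(-4 + 176\right) \left(- \frac{1}{1611166}\right) + \frac{183871}{191406} = 172 \left(- \frac{1}{1611166}\right) + \frac{183871}{191406} = - \frac{86}{805583} + \frac{183871}{191406} = \frac{148106890877}{154193419698}$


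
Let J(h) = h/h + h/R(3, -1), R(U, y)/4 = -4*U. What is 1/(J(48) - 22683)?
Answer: -1/22683 ≈ -4.4086e-5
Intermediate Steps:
R(U, y) = -16*U (R(U, y) = 4*(-4*U) = -16*U)
J(h) = 1 - h/48 (J(h) = h/h + h/((-16*3)) = 1 + h/(-48) = 1 + h*(-1/48) = 1 - h/48)
1/(J(48) - 22683) = 1/((1 - 1/48*48) - 22683) = 1/((1 - 1) - 22683) = 1/(0 - 22683) = 1/(-22683) = -1/22683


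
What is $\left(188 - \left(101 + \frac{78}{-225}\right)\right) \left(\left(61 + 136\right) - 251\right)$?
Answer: $- \frac{117918}{25} \approx -4716.7$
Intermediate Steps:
$\left(188 - \left(101 + \frac{78}{-225}\right)\right) \left(\left(61 + 136\right) - 251\right) = \left(188 - \frac{7549}{75}\right) \left(197 - 251\right) = \left(188 + \left(-101 + \frac{26}{75}\right)\right) \left(-54\right) = \left(188 - \frac{7549}{75}\right) \left(-54\right) = \frac{6551}{75} \left(-54\right) = - \frac{117918}{25}$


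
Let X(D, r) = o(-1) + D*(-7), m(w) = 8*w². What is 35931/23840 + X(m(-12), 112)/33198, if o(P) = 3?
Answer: 166777183/131906720 ≈ 1.2644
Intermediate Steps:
X(D, r) = 3 - 7*D (X(D, r) = 3 + D*(-7) = 3 - 7*D)
35931/23840 + X(m(-12), 112)/33198 = 35931/23840 + (3 - 56*(-12)²)/33198 = 35931*(1/23840) + (3 - 56*144)*(1/33198) = 35931/23840 + (3 - 7*1152)*(1/33198) = 35931/23840 + (3 - 8064)*(1/33198) = 35931/23840 - 8061*1/33198 = 35931/23840 - 2687/11066 = 166777183/131906720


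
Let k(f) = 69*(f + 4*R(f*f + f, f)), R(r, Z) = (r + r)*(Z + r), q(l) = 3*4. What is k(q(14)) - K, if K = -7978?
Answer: 14475622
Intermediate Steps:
q(l) = 12
R(r, Z) = 2*r*(Z + r) (R(r, Z) = (2*r)*(Z + r) = 2*r*(Z + r))
k(f) = 69*f + 552*(f + f²)*(f² + 2*f) (k(f) = 69*(f + 4*(2*(f*f + f)*(f + (f*f + f)))) = 69*(f + 4*(2*(f² + f)*(f + (f² + f)))) = 69*(f + 4*(2*(f + f²)*(f + (f + f²)))) = 69*(f + 4*(2*(f + f²)*(f² + 2*f))) = 69*(f + 8*(f + f²)*(f² + 2*f)) = 69*f + 552*(f + f²)*(f² + 2*f))
k(q(14)) - K = 69*12*(1 + 8*12*(1 + 12)*(2 + 12)) - 1*(-7978) = 69*12*(1 + 8*12*13*14) + 7978 = 69*12*(1 + 17472) + 7978 = 69*12*17473 + 7978 = 14467644 + 7978 = 14475622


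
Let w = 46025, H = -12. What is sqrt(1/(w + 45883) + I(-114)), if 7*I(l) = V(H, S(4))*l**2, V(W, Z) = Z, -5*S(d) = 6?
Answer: I*sqrt(640373166848415)/536130 ≈ 47.201*I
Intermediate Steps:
S(d) = -6/5 (S(d) = -1/5*6 = -6/5)
I(l) = -6*l**2/35 (I(l) = (-6*l**2/5)/7 = -6*l**2/35)
sqrt(1/(w + 45883) + I(-114)) = sqrt(1/(46025 + 45883) - 6/35*(-114)**2) = sqrt(1/91908 - 6/35*12996) = sqrt(1/91908 - 77976/35) = sqrt(-7166618173/3216780) = I*sqrt(640373166848415)/536130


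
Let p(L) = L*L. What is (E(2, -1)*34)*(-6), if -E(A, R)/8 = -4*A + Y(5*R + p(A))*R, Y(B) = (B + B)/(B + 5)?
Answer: -12240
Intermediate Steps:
p(L) = L²
Y(B) = 2*B/(5 + B) (Y(B) = (2*B)/(5 + B) = 2*B/(5 + B))
E(A, R) = 32*A - 16*R*(A² + 5*R)/(5 + A² + 5*R) (E(A, R) = -8*(-4*A + (2*(5*R + A²)/(5 + (5*R + A²)))*R) = -8*(-4*A + (2*(A² + 5*R)/(5 + (A² + 5*R)))*R) = -8*(-4*A + (2*(A² + 5*R)/(5 + A² + 5*R))*R) = -8*(-4*A + 2*R*(A² + 5*R)/(5 + A² + 5*R)) = 32*A - 16*R*(A² + 5*R)/(5 + A² + 5*R))
(E(2, -1)*34)*(-6) = ((16*(-1*(-1)*(2² + 5*(-1)) + 2*2*(5 + 2² + 5*(-1)))/(5 + 2² + 5*(-1)))*34)*(-6) = ((16*(-1*(-1)*(4 - 5) + 2*2*(5 + 4 - 5))/(5 + 4 - 5))*34)*(-6) = ((16*(-1*(-1)*(-1) + 2*2*4)/4)*34)*(-6) = ((16*(¼)*(-1 + 16))*34)*(-6) = ((16*(¼)*15)*34)*(-6) = (60*34)*(-6) = 2040*(-6) = -12240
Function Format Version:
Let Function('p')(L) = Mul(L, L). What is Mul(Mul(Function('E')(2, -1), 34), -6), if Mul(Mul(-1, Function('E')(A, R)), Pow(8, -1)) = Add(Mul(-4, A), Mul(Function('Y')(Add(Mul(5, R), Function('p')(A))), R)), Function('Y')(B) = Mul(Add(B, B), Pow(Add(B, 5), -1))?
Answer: -12240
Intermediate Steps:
Function('p')(L) = Pow(L, 2)
Function('Y')(B) = Mul(2, B, Pow(Add(5, B), -1)) (Function('Y')(B) = Mul(Mul(2, B), Pow(Add(5, B), -1)) = Mul(2, B, Pow(Add(5, B), -1)))
Function('E')(A, R) = Add(Mul(32, A), Mul(-16, R, Pow(Add(5, Pow(A, 2), Mul(5, R)), -1), Add(Pow(A, 2), Mul(5, R)))) (Function('E')(A, R) = Mul(-8, Add(Mul(-4, A), Mul(Mul(2, Add(Mul(5, R), Pow(A, 2)), Pow(Add(5, Add(Mul(5, R), Pow(A, 2))), -1)), R))) = Mul(-8, Add(Mul(-4, A), Mul(Mul(2, Add(Pow(A, 2), Mul(5, R)), Pow(Add(5, Add(Pow(A, 2), Mul(5, R))), -1)), R))) = Mul(-8, Add(Mul(-4, A), Mul(Mul(2, Add(Pow(A, 2), Mul(5, R)), Pow(Add(5, Pow(A, 2), Mul(5, R)), -1)), R))) = Mul(-8, Add(Mul(-4, A), Mul(Mul(2, Pow(Add(5, Pow(A, 2), Mul(5, R)), -1), Add(Pow(A, 2), Mul(5, R))), R))) = Mul(-8, Add(Mul(-4, A), Mul(2, R, Pow(Add(5, Pow(A, 2), Mul(5, R)), -1), Add(Pow(A, 2), Mul(5, R))))) = Add(Mul(32, A), Mul(-16, R, Pow(Add(5, Pow(A, 2), Mul(5, R)), -1), Add(Pow(A, 2), Mul(5, R)))))
Mul(Mul(Function('E')(2, -1), 34), -6) = Mul(Mul(Mul(16, Pow(Add(5, Pow(2, 2), Mul(5, -1)), -1), Add(Mul(-1, -1, Add(Pow(2, 2), Mul(5, -1))), Mul(2, 2, Add(5, Pow(2, 2), Mul(5, -1))))), 34), -6) = Mul(Mul(Mul(16, Pow(Add(5, 4, -5), -1), Add(Mul(-1, -1, Add(4, -5)), Mul(2, 2, Add(5, 4, -5)))), 34), -6) = Mul(Mul(Mul(16, Pow(4, -1), Add(Mul(-1, -1, -1), Mul(2, 2, 4))), 34), -6) = Mul(Mul(Mul(16, Rational(1, 4), Add(-1, 16)), 34), -6) = Mul(Mul(Mul(16, Rational(1, 4), 15), 34), -6) = Mul(Mul(60, 34), -6) = Mul(2040, -6) = -12240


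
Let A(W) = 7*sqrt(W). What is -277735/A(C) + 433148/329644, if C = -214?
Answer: 108287/82411 + 277735*I*sqrt(214)/1498 ≈ 1.314 + 2712.2*I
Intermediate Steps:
-277735/A(C) + 433148/329644 = -277735*(-I*sqrt(214)/1498) + 433148/329644 = -277735*(-I*sqrt(214)/1498) + 433148*(1/329644) = -277735*(-I*sqrt(214)/1498) + 108287/82411 = -(-277735)*I*sqrt(214)/1498 + 108287/82411 = 277735*I*sqrt(214)/1498 + 108287/82411 = 108287/82411 + 277735*I*sqrt(214)/1498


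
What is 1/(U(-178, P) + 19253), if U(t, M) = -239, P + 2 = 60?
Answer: 1/19014 ≈ 5.2593e-5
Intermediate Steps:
P = 58 (P = -2 + 60 = 58)
1/(U(-178, P) + 19253) = 1/(-239 + 19253) = 1/19014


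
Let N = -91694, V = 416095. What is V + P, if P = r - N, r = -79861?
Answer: 427928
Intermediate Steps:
P = 11833 (P = -79861 - 1*(-91694) = -79861 + 91694 = 11833)
V + P = 416095 + 11833 = 427928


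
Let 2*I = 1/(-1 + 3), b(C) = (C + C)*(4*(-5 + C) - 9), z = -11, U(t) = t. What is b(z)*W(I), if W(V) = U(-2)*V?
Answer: -803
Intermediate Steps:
b(C) = 2*C*(-29 + 4*C) (b(C) = (2*C)*((-20 + 4*C) - 9) = (2*C)*(-29 + 4*C) = 2*C*(-29 + 4*C))
I = 1/4 (I = 1/(2*(-1 + 3)) = (1/2)/2 = (1/2)*(1/2) = 1/4 ≈ 0.25000)
W(V) = -2*V
b(z)*W(I) = (2*(-11)*(-29 + 4*(-11)))*(-2*1/4) = (2*(-11)*(-29 - 44))*(-1/2) = (2*(-11)*(-73))*(-1/2) = 1606*(-1/2) = -803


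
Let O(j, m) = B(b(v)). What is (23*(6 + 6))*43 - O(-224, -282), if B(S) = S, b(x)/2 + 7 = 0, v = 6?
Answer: 11882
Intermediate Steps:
b(x) = -14 (b(x) = -14 + 2*0 = -14 + 0 = -14)
O(j, m) = -14
(23*(6 + 6))*43 - O(-224, -282) = (23*(6 + 6))*43 - 1*(-14) = (23*12)*43 + 14 = 276*43 + 14 = 11868 + 14 = 11882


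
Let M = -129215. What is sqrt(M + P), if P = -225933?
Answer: 2*I*sqrt(88787) ≈ 595.94*I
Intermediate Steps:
sqrt(M + P) = sqrt(-129215 - 225933) = sqrt(-355148) = 2*I*sqrt(88787)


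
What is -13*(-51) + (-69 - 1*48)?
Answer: 546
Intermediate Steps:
-13*(-51) + (-69 - 1*48) = 663 + (-69 - 48) = 663 - 117 = 546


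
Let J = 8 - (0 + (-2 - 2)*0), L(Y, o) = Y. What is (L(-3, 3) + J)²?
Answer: 25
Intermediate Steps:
J = 8 (J = 8 - (0 - 4*0) = 8 - (0 + 0) = 8 - 1*0 = 8 + 0 = 8)
(L(-3, 3) + J)² = (-3 + 8)² = 5² = 25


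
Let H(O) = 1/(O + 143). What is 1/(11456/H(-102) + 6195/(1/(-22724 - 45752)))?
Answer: -1/423739124 ≈ -2.3599e-9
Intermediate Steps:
H(O) = 1/(143 + O)
1/(11456/H(-102) + 6195/(1/(-22724 - 45752))) = 1/(11456/(1/(143 - 102)) + 6195/(1/(-22724 - 45752))) = 1/(11456/(1/41) + 6195/(1/(-68476))) = 1/(11456/(1/41) + 6195/(-1/68476)) = 1/(11456*41 + 6195*(-68476)) = 1/(469696 - 424208820) = 1/(-423739124) = -1/423739124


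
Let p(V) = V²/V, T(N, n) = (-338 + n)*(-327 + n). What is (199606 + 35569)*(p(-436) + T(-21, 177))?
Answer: 5576939950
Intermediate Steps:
p(V) = V
(199606 + 35569)*(p(-436) + T(-21, 177)) = (199606 + 35569)*(-436 + (110526 + 177² - 665*177)) = 235175*(-436 + (110526 + 31329 - 117705)) = 235175*(-436 + 24150) = 235175*23714 = 5576939950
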